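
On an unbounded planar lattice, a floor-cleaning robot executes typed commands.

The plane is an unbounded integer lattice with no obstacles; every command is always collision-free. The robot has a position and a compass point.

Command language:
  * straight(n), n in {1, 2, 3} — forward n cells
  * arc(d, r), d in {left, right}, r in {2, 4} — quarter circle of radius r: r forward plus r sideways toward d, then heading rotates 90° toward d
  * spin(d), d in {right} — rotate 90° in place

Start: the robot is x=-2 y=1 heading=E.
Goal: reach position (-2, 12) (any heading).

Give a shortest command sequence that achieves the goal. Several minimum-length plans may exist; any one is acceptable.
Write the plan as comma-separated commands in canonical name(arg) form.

arc(left, 4), straight(3), arc(left, 4)

start: x=-2 y=1 heading=E
t=1 arc(left, 4) ⇒ x=2 y=5 heading=N
t=2 straight(3) ⇒ x=2 y=8 heading=N
t=3 arc(left, 4) ⇒ x=-2 y=12 heading=W
nothing shorter than 3 reaches the goal.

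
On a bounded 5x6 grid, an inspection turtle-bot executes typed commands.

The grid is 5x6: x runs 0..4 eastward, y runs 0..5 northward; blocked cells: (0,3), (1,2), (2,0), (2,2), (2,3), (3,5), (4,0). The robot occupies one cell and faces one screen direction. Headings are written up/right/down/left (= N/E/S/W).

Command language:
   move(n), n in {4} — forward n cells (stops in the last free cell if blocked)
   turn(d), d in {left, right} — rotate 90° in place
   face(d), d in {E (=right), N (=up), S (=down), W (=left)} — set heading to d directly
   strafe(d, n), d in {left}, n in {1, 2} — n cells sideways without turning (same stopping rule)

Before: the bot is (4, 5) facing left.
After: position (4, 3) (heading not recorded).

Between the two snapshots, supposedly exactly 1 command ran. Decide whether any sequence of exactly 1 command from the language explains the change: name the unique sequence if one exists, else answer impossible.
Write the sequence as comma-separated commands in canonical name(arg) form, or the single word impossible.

strafe(left, 2)

start: (4, 5) facing left
1. strafe(left, 2) → (4, 3) facing left
all 9 alternatives checked — unique.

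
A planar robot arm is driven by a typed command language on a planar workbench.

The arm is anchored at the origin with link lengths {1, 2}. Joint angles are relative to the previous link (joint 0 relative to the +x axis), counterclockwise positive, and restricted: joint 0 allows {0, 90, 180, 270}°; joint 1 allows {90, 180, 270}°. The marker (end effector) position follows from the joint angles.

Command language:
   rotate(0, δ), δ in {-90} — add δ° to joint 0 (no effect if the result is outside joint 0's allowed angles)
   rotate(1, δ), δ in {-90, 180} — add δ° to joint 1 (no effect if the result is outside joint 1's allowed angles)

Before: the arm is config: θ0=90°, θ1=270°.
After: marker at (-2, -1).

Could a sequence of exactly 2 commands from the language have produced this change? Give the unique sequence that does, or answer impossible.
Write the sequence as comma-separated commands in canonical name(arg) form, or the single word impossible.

rotate(0, -90), rotate(0, -90)

t0: config: θ0=90°, θ1=270°
[1] after rotate(0, -90): config: θ0=0°, θ1=270°
[2] after rotate(0, -90): config: θ0=270°, θ1=270°
no other 2-command option fits: unique.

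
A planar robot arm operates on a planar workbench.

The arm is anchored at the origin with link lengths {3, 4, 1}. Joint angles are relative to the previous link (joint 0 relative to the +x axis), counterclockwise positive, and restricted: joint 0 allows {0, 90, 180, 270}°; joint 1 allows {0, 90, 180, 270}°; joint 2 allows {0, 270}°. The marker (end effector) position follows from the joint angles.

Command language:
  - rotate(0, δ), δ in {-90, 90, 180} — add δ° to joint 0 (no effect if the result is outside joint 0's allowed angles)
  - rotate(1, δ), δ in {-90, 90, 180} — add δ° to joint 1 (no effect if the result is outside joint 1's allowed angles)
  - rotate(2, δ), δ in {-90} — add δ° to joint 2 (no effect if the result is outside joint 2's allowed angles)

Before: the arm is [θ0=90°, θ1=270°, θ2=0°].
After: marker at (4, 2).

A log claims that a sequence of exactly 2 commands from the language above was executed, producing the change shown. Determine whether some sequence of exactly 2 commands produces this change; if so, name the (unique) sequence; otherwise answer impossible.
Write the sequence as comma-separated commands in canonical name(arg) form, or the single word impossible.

rotate(2, -90), rotate(2, -90)

initial: [θ0=90°, θ1=270°, θ2=0°]
step 1 (rotate(2, -90)): [θ0=90°, θ1=270°, θ2=270°]
step 2 (rotate(2, -90)): [θ0=90°, θ1=270°, θ2=270°]
all 49 alternatives checked — unique.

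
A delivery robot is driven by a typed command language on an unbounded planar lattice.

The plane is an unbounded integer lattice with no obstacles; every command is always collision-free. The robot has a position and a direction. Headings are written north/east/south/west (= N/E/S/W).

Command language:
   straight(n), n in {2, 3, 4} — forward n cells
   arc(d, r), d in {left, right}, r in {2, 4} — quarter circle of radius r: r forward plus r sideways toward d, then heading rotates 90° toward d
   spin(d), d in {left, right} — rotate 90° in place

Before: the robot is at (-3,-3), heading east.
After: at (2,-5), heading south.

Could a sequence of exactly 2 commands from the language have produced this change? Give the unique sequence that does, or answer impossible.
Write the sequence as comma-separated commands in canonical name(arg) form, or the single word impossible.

key: running arc(right, 2) before straight(3) would end elsewhere — order is forced
initial: at (-3,-3), heading east
[1] after straight(3): at (0,-3), heading east
[2] after arc(right, 2): at (2,-5), heading south
uniquely the one of 81 2-step routes that fits.

straight(3), arc(right, 2)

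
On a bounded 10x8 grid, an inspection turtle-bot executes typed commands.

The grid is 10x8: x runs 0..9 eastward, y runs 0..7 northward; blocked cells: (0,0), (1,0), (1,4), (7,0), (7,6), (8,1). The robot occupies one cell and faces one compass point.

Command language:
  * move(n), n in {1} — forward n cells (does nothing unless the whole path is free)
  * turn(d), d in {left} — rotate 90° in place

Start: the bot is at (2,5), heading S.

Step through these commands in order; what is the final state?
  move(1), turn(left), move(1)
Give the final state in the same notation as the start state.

from: at (2,5), heading S
t=1 move(1) ⇒ at (2,4), heading S
t=2 turn(left) ⇒ at (2,4), heading E
t=3 move(1) ⇒ at (3,4), heading E

at (3,4), heading E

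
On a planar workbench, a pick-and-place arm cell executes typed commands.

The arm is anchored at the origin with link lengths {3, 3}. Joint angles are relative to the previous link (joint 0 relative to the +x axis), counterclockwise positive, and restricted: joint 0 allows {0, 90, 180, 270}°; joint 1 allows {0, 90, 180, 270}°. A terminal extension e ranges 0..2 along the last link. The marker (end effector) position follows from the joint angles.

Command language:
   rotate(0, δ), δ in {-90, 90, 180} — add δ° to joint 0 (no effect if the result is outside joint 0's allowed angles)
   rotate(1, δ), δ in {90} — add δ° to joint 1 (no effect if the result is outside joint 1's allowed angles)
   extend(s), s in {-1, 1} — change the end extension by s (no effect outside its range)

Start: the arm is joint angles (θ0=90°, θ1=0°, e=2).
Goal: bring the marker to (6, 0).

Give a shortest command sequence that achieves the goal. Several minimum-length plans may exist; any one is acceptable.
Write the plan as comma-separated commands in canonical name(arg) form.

extend(-1), extend(-1), rotate(0, -90)

start: joint angles (θ0=90°, θ1=0°, e=2)
step 1 (extend(-1)): joint angles (θ0=90°, θ1=0°, e=1)
step 2 (extend(-1)): joint angles (θ0=90°, θ1=0°, e=0)
step 3 (rotate(0, -90)): joint angles (θ0=0°, θ1=0°, e=0)
minimal: 3 command(s), checked below 3.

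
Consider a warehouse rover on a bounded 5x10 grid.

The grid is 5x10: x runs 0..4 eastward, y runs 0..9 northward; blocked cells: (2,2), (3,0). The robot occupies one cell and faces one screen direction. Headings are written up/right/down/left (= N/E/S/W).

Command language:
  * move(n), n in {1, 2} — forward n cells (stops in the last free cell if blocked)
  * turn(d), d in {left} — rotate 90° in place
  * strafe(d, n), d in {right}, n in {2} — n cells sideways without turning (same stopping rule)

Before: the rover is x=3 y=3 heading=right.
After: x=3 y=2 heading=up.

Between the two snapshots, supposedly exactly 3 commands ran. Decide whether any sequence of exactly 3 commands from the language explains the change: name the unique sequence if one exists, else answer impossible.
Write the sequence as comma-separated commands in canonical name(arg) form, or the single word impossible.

key: order matters: swapping strafe(right, 2) and move(1) lands elsewhere
start: x=3 y=3 heading=right
[1] after strafe(right, 2): x=3 y=1 heading=right
[2] after turn(left): x=3 y=1 heading=up
[3] after move(1): x=3 y=2 heading=up
no rival 3-sequence matches.

strafe(right, 2), turn(left), move(1)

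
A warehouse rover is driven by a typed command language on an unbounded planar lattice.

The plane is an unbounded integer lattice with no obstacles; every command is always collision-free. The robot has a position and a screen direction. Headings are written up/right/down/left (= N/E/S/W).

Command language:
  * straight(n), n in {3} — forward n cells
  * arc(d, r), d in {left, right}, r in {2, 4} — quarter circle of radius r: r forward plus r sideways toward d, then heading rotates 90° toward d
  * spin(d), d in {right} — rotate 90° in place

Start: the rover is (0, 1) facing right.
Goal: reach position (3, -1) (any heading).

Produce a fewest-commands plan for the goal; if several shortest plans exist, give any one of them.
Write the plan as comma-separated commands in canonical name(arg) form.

arc(right, 4), arc(right, 2), straight(3), spin(right), arc(right, 4)

begin: (0, 1) facing right
1. arc(right, 4) → (4, -3) facing down
2. arc(right, 2) → (2, -5) facing left
3. straight(3) → (-1, -5) facing left
4. spin(right) → (-1, -5) facing up
5. arc(right, 4) → (3, -1) facing right
minimal: 5 command(s), checked below 5.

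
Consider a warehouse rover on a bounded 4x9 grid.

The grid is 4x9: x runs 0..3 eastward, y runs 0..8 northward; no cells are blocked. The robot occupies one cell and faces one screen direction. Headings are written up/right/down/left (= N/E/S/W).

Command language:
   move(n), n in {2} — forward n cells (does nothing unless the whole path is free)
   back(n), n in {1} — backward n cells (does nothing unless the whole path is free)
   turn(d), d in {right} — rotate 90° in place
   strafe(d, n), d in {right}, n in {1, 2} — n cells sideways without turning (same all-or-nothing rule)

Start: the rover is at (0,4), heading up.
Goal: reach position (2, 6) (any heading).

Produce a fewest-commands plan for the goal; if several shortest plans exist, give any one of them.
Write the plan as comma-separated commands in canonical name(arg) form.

from: at (0,4), heading up
step 1 (move(2)): at (0,6), heading up
step 2 (strafe(right, 2)): at (2,6), heading up
nothing shorter than 2 reaches the goal.

move(2), strafe(right, 2)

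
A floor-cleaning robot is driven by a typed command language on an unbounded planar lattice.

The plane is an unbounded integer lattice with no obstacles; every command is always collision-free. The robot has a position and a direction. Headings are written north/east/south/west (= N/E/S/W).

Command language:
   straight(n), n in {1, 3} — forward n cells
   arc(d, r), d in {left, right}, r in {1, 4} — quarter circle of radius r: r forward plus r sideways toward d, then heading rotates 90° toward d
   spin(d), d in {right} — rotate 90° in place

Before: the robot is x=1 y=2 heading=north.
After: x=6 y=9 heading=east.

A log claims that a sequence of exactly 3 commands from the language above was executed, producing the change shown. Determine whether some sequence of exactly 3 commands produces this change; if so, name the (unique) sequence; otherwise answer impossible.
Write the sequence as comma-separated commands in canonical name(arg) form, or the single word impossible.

straight(3), arc(right, 4), straight(1)

key: cell and facing (now E) both changed — the 3 commands mix motion and turning
begin: x=1 y=2 heading=north
step 1 (straight(3)): x=1 y=5 heading=north
step 2 (arc(right, 4)): x=5 y=9 heading=east
step 3 (straight(1)): x=6 y=9 heading=east
uniquely the one of 343 3-step routes that fits.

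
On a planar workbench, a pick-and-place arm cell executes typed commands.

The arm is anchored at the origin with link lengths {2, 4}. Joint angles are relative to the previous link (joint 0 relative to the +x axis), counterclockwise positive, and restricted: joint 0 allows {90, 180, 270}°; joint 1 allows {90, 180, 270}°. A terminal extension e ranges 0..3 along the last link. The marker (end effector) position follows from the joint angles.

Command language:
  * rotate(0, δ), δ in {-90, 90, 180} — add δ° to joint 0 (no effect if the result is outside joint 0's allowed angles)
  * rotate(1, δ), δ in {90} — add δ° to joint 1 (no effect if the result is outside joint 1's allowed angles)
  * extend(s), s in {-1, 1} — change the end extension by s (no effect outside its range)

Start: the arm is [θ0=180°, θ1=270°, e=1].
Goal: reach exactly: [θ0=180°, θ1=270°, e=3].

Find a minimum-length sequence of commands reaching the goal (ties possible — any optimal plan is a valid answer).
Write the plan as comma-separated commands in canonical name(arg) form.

extend(1), extend(1)

start: [θ0=180°, θ1=270°, e=1]
[1] after extend(1): [θ0=180°, θ1=270°, e=2]
[2] after extend(1): [θ0=180°, θ1=270°, e=3]
shorter routes all fall short; 2 is best.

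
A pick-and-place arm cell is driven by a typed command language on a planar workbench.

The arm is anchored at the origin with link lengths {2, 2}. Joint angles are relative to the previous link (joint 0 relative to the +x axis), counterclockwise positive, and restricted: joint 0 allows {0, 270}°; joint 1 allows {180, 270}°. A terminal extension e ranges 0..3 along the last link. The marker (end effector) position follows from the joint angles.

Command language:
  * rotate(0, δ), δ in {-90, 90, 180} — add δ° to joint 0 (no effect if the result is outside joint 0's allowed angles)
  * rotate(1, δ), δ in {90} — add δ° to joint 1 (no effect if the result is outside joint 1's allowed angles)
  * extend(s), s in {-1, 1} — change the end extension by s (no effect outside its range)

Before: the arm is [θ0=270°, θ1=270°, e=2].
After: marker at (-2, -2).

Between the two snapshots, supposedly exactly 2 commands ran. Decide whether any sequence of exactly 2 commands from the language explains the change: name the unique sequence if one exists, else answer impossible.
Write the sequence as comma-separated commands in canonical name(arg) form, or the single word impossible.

extend(-1), extend(-1)

from: [θ0=270°, θ1=270°, e=2]
t=1 extend(-1) ⇒ [θ0=270°, θ1=270°, e=1]
t=2 extend(-1) ⇒ [θ0=270°, θ1=270°, e=0]
all 36 alternatives checked — unique.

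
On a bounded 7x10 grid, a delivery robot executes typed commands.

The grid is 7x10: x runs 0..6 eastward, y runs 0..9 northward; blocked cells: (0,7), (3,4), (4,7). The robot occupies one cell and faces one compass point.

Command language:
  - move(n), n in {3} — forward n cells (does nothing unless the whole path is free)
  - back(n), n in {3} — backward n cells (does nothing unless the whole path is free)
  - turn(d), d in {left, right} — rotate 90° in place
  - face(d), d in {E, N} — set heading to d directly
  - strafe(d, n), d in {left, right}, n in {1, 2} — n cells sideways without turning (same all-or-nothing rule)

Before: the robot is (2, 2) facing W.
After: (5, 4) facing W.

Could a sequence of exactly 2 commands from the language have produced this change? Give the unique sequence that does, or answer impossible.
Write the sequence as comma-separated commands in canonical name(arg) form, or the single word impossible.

back(3), strafe(right, 2)

key: still facing W at the end — nothing in the sequence rotates
t0: (2, 2) facing W
step 1 (back(3)): (5, 2) facing W
step 2 (strafe(right, 2)): (5, 4) facing W
all 100 alternatives checked — unique.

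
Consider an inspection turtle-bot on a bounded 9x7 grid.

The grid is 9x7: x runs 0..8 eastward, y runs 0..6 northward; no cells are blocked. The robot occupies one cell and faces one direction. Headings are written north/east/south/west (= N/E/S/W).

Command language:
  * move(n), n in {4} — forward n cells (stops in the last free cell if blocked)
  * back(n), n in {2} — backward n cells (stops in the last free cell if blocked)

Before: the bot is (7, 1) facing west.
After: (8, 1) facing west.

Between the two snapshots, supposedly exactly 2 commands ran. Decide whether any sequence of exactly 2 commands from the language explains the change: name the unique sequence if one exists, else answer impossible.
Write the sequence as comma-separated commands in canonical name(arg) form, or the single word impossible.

back(2), back(2)

key: the first back(2) runs into the grid edge before its full distance
t0: (7, 1) facing west
[1] after back(2): (8, 1) facing west
[2] after back(2): (8, 1) facing west
no rival 2-sequence matches.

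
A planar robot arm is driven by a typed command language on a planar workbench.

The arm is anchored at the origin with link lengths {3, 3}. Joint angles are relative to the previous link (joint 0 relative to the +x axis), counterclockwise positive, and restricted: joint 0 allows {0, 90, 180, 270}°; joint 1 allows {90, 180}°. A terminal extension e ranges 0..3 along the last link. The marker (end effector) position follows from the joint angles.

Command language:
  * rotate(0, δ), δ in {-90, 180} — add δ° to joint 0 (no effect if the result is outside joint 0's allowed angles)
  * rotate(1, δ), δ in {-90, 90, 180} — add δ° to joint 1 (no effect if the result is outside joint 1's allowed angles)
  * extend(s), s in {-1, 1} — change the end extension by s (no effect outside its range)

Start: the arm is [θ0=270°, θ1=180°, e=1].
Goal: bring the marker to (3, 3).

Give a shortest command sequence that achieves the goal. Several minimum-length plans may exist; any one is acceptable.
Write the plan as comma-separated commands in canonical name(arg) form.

from: [θ0=270°, θ1=180°, e=1]
step 1 (extend(-1)): [θ0=270°, θ1=180°, e=0]
step 2 (rotate(0, 180)): [θ0=90°, θ1=180°, e=0]
step 3 (rotate(0, -90)): [θ0=0°, θ1=180°, e=0]
step 4 (rotate(1, -90)): [θ0=0°, θ1=90°, e=0]
nothing shorter than 4 reaches the goal.

extend(-1), rotate(0, 180), rotate(0, -90), rotate(1, -90)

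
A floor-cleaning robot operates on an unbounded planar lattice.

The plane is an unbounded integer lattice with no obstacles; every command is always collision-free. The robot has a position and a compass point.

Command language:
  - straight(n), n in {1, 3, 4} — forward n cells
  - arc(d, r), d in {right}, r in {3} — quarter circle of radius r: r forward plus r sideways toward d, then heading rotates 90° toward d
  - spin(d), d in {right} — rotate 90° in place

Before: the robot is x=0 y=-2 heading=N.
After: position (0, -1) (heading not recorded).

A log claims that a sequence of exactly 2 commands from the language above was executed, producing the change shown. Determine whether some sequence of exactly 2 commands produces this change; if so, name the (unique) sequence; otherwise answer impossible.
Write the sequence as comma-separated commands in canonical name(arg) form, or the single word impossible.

straight(1), spin(right)

key: order matters: swapping straight(1) and spin(right) lands elsewhere
from: x=0 y=-2 heading=N
step 1 (straight(1)): x=0 y=-1 heading=N
step 2 (spin(right)): x=0 y=-1 heading=E
uniquely the one of 25 2-step routes that fits.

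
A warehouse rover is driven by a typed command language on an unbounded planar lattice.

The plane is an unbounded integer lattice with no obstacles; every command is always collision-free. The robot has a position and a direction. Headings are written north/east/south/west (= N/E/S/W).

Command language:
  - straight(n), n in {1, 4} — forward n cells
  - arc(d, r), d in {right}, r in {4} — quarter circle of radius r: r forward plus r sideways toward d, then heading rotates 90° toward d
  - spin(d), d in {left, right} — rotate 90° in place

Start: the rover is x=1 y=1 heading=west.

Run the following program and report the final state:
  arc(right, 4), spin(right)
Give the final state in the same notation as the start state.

x=-3 y=5 heading=east

begin: x=1 y=1 heading=west
1. arc(right, 4) → x=-3 y=5 heading=north
2. spin(right) → x=-3 y=5 heading=east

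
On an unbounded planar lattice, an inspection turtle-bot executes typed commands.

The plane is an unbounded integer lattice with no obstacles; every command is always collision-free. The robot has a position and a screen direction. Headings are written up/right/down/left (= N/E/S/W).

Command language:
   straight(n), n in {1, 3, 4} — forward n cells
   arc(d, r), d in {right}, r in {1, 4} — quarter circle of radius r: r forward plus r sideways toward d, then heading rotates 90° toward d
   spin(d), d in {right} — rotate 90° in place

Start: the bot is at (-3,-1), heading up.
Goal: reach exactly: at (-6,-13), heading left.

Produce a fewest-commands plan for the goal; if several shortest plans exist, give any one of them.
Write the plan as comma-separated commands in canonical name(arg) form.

start: at (-3,-1), heading up
[1] after spin(right): at (-3,-1), heading right
[2] after arc(right, 4): at (1,-5), heading down
[3] after straight(4): at (1,-9), heading down
[4] after arc(right, 4): at (-3,-13), heading left
[5] after straight(3): at (-6,-13), heading left
no 4-step plan works, so 5 is optimal.

spin(right), arc(right, 4), straight(4), arc(right, 4), straight(3)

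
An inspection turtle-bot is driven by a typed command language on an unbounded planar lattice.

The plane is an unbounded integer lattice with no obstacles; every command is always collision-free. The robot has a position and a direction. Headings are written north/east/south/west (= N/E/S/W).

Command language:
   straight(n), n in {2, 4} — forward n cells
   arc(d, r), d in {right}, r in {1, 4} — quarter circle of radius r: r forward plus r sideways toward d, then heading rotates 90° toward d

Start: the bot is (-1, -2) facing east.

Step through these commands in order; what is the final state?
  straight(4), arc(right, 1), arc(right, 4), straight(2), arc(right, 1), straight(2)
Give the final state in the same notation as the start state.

(-3, -4) facing north

t0: (-1, -2) facing east
t=1 straight(4) ⇒ (3, -2) facing east
t=2 arc(right, 1) ⇒ (4, -3) facing south
t=3 arc(right, 4) ⇒ (0, -7) facing west
t=4 straight(2) ⇒ (-2, -7) facing west
t=5 arc(right, 1) ⇒ (-3, -6) facing north
t=6 straight(2) ⇒ (-3, -4) facing north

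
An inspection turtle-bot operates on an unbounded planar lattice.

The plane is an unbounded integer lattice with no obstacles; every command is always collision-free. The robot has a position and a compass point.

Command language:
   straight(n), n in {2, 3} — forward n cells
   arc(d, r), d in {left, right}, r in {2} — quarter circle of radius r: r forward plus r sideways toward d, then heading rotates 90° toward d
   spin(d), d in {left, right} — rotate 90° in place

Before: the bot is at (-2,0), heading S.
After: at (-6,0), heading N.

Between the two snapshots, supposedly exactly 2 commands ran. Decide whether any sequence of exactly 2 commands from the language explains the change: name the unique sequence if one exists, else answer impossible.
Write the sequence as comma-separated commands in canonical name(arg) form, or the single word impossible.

arc(right, 2), arc(right, 2)

key: cell and facing (now N) both changed — the 2 commands mix motion and turning
start: at (-2,0), heading S
1. arc(right, 2) → at (-4,-2), heading W
2. arc(right, 2) → at (-6,0), heading N
no rival 2-sequence matches.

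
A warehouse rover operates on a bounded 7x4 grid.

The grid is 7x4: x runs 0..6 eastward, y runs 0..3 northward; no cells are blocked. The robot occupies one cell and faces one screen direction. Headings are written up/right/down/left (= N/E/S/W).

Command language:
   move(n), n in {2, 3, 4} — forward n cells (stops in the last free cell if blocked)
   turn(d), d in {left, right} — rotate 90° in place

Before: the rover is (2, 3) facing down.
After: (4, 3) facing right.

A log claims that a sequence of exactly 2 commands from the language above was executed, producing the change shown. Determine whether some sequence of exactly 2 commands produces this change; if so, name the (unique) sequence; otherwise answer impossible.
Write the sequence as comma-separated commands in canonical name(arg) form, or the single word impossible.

turn(left), move(2)

key: position moved to (4,3) AND the heading swung to E — translation plus rotation needed
initial: (2, 3) facing down
step 1 (turn(left)): (2, 3) facing right
step 2 (move(2)): (4, 3) facing right
no rival 2-sequence matches.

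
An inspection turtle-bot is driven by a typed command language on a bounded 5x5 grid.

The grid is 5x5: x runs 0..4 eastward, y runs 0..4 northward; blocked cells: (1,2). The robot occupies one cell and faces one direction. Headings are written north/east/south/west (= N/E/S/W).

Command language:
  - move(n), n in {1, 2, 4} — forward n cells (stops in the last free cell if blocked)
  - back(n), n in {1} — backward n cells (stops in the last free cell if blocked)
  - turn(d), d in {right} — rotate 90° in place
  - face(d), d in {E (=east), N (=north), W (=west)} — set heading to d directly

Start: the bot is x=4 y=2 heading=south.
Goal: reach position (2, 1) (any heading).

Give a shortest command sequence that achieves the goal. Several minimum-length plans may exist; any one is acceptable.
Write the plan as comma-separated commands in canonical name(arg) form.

move(1), face(W), move(2)

initial: x=4 y=2 heading=south
t=1 move(1) ⇒ x=4 y=1 heading=south
t=2 face(W) ⇒ x=4 y=1 heading=west
t=3 move(2) ⇒ x=2 y=1 heading=west
shorter routes all fall short; 3 is best.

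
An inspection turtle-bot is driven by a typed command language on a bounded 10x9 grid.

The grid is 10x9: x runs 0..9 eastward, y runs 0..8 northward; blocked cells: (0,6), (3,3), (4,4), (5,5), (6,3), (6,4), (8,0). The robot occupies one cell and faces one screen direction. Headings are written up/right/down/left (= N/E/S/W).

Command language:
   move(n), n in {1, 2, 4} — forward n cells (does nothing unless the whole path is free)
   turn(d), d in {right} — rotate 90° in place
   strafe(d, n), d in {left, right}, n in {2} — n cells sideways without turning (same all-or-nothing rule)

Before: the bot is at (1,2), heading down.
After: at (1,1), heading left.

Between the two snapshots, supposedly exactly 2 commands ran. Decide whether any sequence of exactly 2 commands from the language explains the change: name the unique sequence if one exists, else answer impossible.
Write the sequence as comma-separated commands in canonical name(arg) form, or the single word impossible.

move(1), turn(right)

key: position moved to (1,1) AND the heading swung to W — translation plus rotation needed
initial: at (1,2), heading down
[1] after move(1): at (1,1), heading down
[2] after turn(right): at (1,1), heading left
no rival 2-sequence matches.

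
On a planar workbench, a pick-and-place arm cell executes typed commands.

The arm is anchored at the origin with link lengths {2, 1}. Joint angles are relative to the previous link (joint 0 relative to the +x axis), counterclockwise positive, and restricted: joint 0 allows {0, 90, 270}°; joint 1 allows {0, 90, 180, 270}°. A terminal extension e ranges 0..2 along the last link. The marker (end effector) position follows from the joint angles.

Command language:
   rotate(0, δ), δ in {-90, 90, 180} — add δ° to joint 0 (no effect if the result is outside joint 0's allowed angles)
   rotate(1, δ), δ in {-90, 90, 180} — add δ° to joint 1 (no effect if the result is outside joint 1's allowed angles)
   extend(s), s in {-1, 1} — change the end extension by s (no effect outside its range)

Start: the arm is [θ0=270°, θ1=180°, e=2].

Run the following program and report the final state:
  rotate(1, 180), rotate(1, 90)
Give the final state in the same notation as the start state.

start: [θ0=270°, θ1=180°, e=2]
step 1 (rotate(1, 180)): [θ0=270°, θ1=0°, e=2]
step 2 (rotate(1, 90)): [θ0=270°, θ1=90°, e=2]

[θ0=270°, θ1=90°, e=2]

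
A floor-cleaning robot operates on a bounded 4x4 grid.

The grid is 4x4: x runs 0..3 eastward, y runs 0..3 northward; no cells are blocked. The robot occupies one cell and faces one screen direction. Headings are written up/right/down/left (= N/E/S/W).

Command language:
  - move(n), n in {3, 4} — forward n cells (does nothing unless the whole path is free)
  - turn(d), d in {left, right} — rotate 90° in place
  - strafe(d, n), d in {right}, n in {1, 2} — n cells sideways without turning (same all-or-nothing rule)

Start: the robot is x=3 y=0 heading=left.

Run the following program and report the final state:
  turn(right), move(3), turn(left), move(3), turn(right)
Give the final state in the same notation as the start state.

x=0 y=3 heading=up

t0: x=3 y=0 heading=left
[1] after turn(right): x=3 y=0 heading=up
[2] after move(3): x=3 y=3 heading=up
[3] after turn(left): x=3 y=3 heading=left
[4] after move(3): x=0 y=3 heading=left
[5] after turn(right): x=0 y=3 heading=up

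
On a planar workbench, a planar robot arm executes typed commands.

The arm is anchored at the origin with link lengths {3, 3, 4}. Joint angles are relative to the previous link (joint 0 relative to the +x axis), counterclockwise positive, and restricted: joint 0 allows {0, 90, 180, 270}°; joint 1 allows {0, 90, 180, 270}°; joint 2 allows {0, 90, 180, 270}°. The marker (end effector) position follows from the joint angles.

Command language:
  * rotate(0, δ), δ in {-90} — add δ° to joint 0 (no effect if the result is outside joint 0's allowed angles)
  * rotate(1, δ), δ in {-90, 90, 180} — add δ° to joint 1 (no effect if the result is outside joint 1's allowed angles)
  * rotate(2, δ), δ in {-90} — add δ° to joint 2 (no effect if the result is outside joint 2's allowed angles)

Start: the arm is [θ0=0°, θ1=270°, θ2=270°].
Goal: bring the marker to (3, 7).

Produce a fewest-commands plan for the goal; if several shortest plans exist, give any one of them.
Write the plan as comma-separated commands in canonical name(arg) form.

rotate(2, -90), rotate(2, -90), rotate(2, -90), rotate(1, 180)

from: [θ0=0°, θ1=270°, θ2=270°]
[1] after rotate(2, -90): [θ0=0°, θ1=270°, θ2=180°]
[2] after rotate(2, -90): [θ0=0°, θ1=270°, θ2=90°]
[3] after rotate(2, -90): [θ0=0°, θ1=270°, θ2=0°]
[4] after rotate(1, 180): [θ0=0°, θ1=90°, θ2=0°]
minimal: 4 command(s), checked below 4.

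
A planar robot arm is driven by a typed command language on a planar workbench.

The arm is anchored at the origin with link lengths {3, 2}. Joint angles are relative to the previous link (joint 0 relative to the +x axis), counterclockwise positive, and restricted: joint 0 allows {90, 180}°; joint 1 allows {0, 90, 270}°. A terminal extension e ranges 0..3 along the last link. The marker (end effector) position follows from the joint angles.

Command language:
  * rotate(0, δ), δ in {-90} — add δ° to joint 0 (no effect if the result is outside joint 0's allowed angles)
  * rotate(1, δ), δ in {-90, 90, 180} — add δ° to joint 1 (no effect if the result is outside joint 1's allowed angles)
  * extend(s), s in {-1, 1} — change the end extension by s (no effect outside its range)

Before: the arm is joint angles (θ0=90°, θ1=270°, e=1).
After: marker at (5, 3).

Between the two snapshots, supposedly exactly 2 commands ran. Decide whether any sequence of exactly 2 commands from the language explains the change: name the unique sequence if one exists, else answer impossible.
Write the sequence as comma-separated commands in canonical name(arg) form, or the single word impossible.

extend(1), extend(1)

from: joint angles (θ0=90°, θ1=270°, e=1)
[1] after extend(1): joint angles (θ0=90°, θ1=270°, e=2)
[2] after extend(1): joint angles (θ0=90°, θ1=270°, e=3)
no other 2-command option fits: unique.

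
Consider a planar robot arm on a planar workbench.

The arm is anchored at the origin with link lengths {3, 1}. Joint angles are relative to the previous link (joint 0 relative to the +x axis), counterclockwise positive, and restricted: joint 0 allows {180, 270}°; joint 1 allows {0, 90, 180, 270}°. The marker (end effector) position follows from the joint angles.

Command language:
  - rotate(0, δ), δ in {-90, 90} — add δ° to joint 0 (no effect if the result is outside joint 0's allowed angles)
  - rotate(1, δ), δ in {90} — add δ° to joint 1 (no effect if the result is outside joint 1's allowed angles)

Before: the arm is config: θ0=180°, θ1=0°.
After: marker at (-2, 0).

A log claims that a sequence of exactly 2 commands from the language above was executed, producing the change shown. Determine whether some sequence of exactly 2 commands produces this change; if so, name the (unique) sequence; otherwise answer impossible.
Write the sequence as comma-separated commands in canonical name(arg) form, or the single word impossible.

from: config: θ0=180°, θ1=0°
[1] after rotate(1, 90): config: θ0=180°, θ1=90°
[2] after rotate(1, 90): config: θ0=180°, θ1=180°
no rival 2-sequence matches.

rotate(1, 90), rotate(1, 90)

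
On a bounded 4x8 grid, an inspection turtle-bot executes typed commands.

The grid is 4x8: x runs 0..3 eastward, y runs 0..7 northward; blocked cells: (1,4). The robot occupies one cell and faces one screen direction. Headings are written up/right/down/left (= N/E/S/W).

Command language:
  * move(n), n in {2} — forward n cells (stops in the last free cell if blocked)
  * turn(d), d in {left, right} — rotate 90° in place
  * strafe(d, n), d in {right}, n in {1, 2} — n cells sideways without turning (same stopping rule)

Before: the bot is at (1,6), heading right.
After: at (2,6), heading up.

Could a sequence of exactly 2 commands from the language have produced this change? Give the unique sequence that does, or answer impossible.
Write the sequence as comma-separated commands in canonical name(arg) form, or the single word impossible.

key: running strafe(right, 1) before turn(left) would end elsewhere — order is forced
start: at (1,6), heading right
1. turn(left) → at (1,6), heading up
2. strafe(right, 1) → at (2,6), heading up
uniquely the one of 25 2-step routes that fits.

turn(left), strafe(right, 1)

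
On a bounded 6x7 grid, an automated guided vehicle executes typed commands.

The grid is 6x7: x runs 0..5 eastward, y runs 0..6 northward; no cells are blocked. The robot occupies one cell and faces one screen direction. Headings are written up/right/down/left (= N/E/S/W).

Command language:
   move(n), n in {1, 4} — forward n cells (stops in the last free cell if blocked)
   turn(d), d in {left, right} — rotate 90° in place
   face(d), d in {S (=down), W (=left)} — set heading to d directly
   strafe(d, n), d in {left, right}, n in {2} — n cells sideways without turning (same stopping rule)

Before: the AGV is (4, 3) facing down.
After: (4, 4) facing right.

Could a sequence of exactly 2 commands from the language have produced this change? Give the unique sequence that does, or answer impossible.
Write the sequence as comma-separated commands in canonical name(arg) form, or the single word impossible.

impossible

checked all 2-command options: none fits.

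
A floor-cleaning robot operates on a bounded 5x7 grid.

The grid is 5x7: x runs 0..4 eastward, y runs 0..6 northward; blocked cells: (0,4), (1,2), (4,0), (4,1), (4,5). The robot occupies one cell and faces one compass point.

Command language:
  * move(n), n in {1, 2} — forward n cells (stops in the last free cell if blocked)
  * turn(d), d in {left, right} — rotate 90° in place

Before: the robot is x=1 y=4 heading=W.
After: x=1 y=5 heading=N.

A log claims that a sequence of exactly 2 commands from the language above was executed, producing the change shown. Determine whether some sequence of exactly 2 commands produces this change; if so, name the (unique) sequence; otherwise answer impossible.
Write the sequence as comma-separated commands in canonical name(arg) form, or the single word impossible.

key: running move(1) before turn(right) would end elsewhere — order is forced
initial: x=1 y=4 heading=W
[1] after turn(right): x=1 y=4 heading=N
[2] after move(1): x=1 y=5 heading=N
all 16 alternatives checked — unique.

turn(right), move(1)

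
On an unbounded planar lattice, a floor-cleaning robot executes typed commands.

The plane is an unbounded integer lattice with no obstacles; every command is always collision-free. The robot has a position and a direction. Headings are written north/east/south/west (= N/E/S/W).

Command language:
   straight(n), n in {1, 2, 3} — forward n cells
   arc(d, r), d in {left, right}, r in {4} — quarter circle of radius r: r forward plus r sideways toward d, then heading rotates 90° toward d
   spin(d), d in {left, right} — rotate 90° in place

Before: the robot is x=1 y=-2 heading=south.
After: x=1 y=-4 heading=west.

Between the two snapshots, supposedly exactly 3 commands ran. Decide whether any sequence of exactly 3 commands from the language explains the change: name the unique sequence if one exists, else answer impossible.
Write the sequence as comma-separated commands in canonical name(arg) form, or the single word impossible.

key: position moved to (1,-4) AND the heading swung to W — translation plus rotation needed
start: x=1 y=-2 heading=south
1. straight(1) → x=1 y=-3 heading=south
2. straight(1) → x=1 y=-4 heading=south
3. spin(right) → x=1 y=-4 heading=west
no rival 3-sequence matches.

straight(1), straight(1), spin(right)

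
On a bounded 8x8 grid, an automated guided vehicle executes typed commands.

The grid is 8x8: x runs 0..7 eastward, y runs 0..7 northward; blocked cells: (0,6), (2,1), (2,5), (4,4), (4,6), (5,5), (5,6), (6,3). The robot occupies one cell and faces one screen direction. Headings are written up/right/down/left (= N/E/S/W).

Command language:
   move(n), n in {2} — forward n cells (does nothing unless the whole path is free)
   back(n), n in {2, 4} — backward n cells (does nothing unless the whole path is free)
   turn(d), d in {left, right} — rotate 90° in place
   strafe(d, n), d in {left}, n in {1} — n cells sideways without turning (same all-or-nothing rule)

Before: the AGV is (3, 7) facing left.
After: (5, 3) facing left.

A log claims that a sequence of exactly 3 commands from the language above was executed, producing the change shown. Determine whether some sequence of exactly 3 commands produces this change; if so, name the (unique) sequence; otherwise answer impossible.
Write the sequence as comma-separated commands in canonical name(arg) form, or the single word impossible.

no 3-step route produces this change.

impossible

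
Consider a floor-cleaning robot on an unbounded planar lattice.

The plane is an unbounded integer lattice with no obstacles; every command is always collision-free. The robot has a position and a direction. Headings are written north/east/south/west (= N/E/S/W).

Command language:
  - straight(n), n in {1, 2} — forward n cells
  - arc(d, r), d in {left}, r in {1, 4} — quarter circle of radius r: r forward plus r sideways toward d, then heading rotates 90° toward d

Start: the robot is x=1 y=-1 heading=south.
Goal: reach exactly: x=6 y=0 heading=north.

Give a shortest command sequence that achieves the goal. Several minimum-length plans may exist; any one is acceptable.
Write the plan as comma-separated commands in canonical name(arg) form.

straight(2), arc(left, 1), arc(left, 4)

t0: x=1 y=-1 heading=south
1. straight(2) → x=1 y=-3 heading=south
2. arc(left, 1) → x=2 y=-4 heading=east
3. arc(left, 4) → x=6 y=0 heading=north
minimal: 3 command(s), checked below 3.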